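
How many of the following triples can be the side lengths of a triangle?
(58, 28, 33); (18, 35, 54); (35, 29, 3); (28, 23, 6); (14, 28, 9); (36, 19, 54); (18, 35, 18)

4

(28,33,58): 28+33 > 58 → valid
(18,35,54): 18+35 ≤ 54 → not valid
(3,29,35): 3+29 ≤ 35 → not valid
(6,23,28): 6+23 > 28 → valid
(9,14,28): 9+14 ≤ 28 → not valid
(19,36,54): 19+36 > 54 → valid
(18,18,35): 18+18 > 35 → valid
4 of the 7 triples form a triangle.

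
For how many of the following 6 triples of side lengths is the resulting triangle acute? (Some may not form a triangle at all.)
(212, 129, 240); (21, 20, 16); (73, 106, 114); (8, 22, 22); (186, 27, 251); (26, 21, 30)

(212,129,240): 129²+212² = 61585 > 57600 = 240² → acute
(21,20,16): 16²+20² = 656 > 441 = 21² → acute
(73,106,114): 73²+106² = 16565 > 12996 = 114² → acute
(8,22,22): 8²+22² = 548 > 484 = 22² → acute
(186,27,251): 27+186 ≤ 251, not a triangle
(26,21,30): 21²+26² = 1117 > 900 = 30² → acute
5 of the 6 are acute.

5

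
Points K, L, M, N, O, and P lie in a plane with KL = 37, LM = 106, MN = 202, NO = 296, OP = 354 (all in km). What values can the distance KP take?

The maximum is all hops collinear in one direction: 37 + 106 + 202 + 296 + 354 = 995.
The longest hop is 354; the others sum to 641. Since 354 ≤ 641, the path can fold back on itself completely, so the minimum distance is 0.

0 ≤ KP ≤ 995 km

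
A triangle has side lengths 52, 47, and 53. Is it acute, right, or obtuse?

Compare the square of the longest side to the sum of squares of the other two: 47² + 52² = 4913 > 2809 = 53².

acute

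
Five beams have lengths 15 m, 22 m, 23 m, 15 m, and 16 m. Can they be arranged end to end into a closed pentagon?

Yes

A pentagon exists iff every side is shorter than the sum of the others — equivalently, the longest side is less than the sum of the rest.
Longest side 23 < 68 (sum of the remaining 4), so yes.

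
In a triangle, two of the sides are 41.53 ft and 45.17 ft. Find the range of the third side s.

3.64 < s < 86.70 (ft)

By the triangle inequality, s must be less than 41.53 + 45.17 = 86.70 and greater than |41.53 − 45.17| = 3.64.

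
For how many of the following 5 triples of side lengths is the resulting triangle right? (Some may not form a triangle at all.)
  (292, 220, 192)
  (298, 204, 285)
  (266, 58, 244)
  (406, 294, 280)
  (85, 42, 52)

(292,220,192): 192²+220² = 85264 = 292² → right
(298,204,285): 204²+285² = 122841 > 88804 = 298² → acute
(266,58,244): 58²+244² = 62900 < 70756 = 266² → obtuse
(406,294,280): 280²+294² = 164836 = 406² → right
(85,42,52): 42²+52² = 4468 < 7225 = 85² → obtuse
2 of the 5 are right.

2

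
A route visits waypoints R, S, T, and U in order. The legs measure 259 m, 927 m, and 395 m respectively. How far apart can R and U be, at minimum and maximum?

The maximum is all hops collinear in one direction: 259 + 927 + 395 = 1581.
The longest hop is 927; the others sum to 654. Folding the others back against it leaves at least 927 − 654 = 273.

273 ≤ RU ≤ 1581 m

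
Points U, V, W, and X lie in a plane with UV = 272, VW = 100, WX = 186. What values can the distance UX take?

0 ≤ UX ≤ 558

The maximum is all hops collinear in one direction: 272 + 100 + 186 = 558.
The longest hop is 272; the others sum to 286. Since 272 ≤ 286, the path can fold back on itself completely, so the minimum distance is 0.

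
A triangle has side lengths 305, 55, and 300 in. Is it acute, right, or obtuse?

Compare the square of the longest side to the sum of squares of the other two: 55² + 300² = 93025 = 305².

right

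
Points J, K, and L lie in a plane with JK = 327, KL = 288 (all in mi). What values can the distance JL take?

By the triangle inequality, |327 − 288| ≤ JL ≤ 327 + 288.

39 ≤ JL ≤ 615 mi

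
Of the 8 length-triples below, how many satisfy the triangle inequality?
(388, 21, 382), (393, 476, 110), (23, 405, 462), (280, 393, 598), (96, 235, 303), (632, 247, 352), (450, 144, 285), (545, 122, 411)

4

(21,382,388): 21+382 > 388 → valid
(110,393,476): 110+393 > 476 → valid
(23,405,462): 23+405 ≤ 462 → not valid
(280,393,598): 280+393 > 598 → valid
(96,235,303): 96+235 > 303 → valid
(247,352,632): 247+352 ≤ 632 → not valid
(144,285,450): 144+285 ≤ 450 → not valid
(122,411,545): 122+411 ≤ 545 → not valid
4 of the 8 triples form a triangle.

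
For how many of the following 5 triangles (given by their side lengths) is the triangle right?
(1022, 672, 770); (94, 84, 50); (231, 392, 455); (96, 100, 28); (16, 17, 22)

3

(1022,672,770): 672²+770² = 1044484 = 1022² → right
(94,84,50): 50²+84² = 9556 > 8836 = 94² → acute
(231,392,455): 231²+392² = 207025 = 455² → right
(96,100,28): 28²+96² = 10000 = 100² → right
(16,17,22): 16²+17² = 545 > 484 = 22² → acute
3 of the 5 are right.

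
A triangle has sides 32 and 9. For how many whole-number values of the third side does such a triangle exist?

17

The third side lies in the open interval (23, 41).
Integers from 24 to 40 inclusive: 40 − 24 + 1 = 17.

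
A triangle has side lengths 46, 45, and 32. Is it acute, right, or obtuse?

Compare the square of the longest side to the sum of squares of the other two: 32² + 45² = 3049 > 2116 = 46².

acute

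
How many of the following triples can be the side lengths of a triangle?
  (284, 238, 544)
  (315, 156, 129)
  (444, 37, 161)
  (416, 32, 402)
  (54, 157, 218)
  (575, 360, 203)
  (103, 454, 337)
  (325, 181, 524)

(238,284,544): 238+284 ≤ 544 → not valid
(129,156,315): 129+156 ≤ 315 → not valid
(37,161,444): 37+161 ≤ 444 → not valid
(32,402,416): 32+402 > 416 → valid
(54,157,218): 54+157 ≤ 218 → not valid
(203,360,575): 203+360 ≤ 575 → not valid
(103,337,454): 103+337 ≤ 454 → not valid
(181,325,524): 181+325 ≤ 524 → not valid
1 of the 8 triples forms a triangle.

1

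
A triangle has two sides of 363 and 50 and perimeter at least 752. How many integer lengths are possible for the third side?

74

Triangle inequality: 313 < x < 413. Perimeter ≥ 752 gives x ≥ 752 − 363 − 50 = 339.
So 339 ≤ x < 413; integers 339 through 412: 74 values.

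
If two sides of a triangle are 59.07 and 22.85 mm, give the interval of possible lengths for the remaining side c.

By the triangle inequality, c must be less than 59.07 + 22.85 = 81.92 and greater than |59.07 − 22.85| = 36.22.

36.22 < c < 81.92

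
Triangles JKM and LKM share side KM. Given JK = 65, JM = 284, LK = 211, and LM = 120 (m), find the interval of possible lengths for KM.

219 < KM < 331

From triangle JKM: |65 − 284| < KM < 65 + 284, i.e. 219 < KM < 349.
From triangle LKM: 91 < KM < 331.
Both must hold, so KM lies in the intersection.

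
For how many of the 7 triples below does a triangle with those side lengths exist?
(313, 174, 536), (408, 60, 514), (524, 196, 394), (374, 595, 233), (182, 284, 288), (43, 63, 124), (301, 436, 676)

4

(174,313,536): 174+313 ≤ 536 → not valid
(60,408,514): 60+408 ≤ 514 → not valid
(196,394,524): 196+394 > 524 → valid
(233,374,595): 233+374 > 595 → valid
(182,284,288): 182+284 > 288 → valid
(43,63,124): 43+63 ≤ 124 → not valid
(301,436,676): 301+436 > 676 → valid
4 of the 7 triples form a triangle.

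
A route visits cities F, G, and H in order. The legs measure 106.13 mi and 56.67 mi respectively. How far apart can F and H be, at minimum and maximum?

By the triangle inequality, |106.13 − 56.67| ≤ FH ≤ 106.13 + 56.67.

49.46 ≤ FH ≤ 162.80 mi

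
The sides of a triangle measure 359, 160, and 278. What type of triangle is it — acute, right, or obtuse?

obtuse

Compare the square of the longest side to the sum of squares of the other two: 160² + 278² = 102884 < 128881 = 359².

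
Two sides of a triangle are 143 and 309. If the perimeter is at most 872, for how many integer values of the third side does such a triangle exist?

254

Triangle inequality: 166 < x < 452. Perimeter ≤ 872 gives x ≤ 872 − 143 − 309 = 420.
So 166 < x ≤ 420; integers 167 through 420: 254 values.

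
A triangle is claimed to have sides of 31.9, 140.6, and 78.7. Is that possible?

No

The longest side is 140.6, but the other two sum to only 110.6.
110.6 < 140.6, so the triangle inequality fails.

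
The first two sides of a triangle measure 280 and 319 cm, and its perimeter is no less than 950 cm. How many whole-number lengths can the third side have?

248

Triangle inequality: 39 < x < 599. Perimeter ≥ 950 gives x ≥ 950 − 280 − 319 = 351.
So 351 ≤ x < 599; integers 351 through 598: 248 values.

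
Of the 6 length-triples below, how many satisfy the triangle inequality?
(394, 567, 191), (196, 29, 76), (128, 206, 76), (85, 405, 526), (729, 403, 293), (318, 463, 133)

1

(191,394,567): 191+394 > 567 → valid
(29,76,196): 29+76 ≤ 196 → not valid
(76,128,206): 76+128 ≤ 206 → not valid
(85,405,526): 85+405 ≤ 526 → not valid
(293,403,729): 293+403 ≤ 729 → not valid
(133,318,463): 133+318 ≤ 463 → not valid
1 of the 6 triples forms a triangle.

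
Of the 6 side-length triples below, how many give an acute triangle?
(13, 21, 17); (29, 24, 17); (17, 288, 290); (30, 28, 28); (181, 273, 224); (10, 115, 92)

(13,21,17): 13²+17² = 458 > 441 = 21² → acute
(29,24,17): 17²+24² = 865 > 841 = 29² → acute
(17,288,290): 17²+288² = 83233 < 84100 = 290² → obtuse
(30,28,28): 28²+28² = 1568 > 900 = 30² → acute
(181,273,224): 181²+224² = 82937 > 74529 = 273² → acute
(10,115,92): 10+92 ≤ 115, not a triangle
4 of the 6 are acute.

4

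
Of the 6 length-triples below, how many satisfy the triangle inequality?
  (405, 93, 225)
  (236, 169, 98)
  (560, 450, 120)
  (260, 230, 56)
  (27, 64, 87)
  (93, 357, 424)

5

(93,225,405): 93+225 ≤ 405 → not valid
(98,169,236): 98+169 > 236 → valid
(120,450,560): 120+450 > 560 → valid
(56,230,260): 56+230 > 260 → valid
(27,64,87): 27+64 > 87 → valid
(93,357,424): 93+357 > 424 → valid
5 of the 6 triples form a triangle.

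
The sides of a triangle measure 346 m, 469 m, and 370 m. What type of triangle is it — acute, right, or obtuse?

acute

Compare the square of the longest side to the sum of squares of the other two: 346² + 370² = 256616 > 219961 = 469².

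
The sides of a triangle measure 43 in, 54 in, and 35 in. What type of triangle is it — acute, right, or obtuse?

Compare the square of the longest side to the sum of squares of the other two: 35² + 43² = 3074 > 2916 = 54².

acute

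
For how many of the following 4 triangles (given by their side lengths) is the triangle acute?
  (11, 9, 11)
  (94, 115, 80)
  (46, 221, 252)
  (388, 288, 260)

2

(11,9,11): 9²+11² = 202 > 121 = 11² → acute
(94,115,80): 80²+94² = 15236 > 13225 = 115² → acute
(46,221,252): 46²+221² = 50957 < 63504 = 252² → obtuse
(388,288,260): 260²+288² = 150544 = 388² → right
2 of the 4 are acute.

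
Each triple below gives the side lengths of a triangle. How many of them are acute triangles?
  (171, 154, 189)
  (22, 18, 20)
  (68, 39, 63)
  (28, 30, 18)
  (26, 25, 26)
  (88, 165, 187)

(171,154,189): 154²+171² = 52957 > 35721 = 189² → acute
(22,18,20): 18²+20² = 724 > 484 = 22² → acute
(68,39,63): 39²+63² = 5490 > 4624 = 68² → acute
(28,30,18): 18²+28² = 1108 > 900 = 30² → acute
(26,25,26): 25²+26² = 1301 > 676 = 26² → acute
(88,165,187): 88²+165² = 34969 = 187² → right
5 of the 6 are acute.

5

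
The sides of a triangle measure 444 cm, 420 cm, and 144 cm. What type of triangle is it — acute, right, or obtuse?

Compare the square of the longest side to the sum of squares of the other two: 144² + 420² = 197136 = 444².

right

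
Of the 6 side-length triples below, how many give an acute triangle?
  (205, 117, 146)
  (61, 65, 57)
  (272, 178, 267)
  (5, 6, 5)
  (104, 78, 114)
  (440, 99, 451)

4

(205,117,146): 117²+146² = 35005 < 42025 = 205² → obtuse
(61,65,57): 57²+61² = 6970 > 4225 = 65² → acute
(272,178,267): 178²+267² = 102973 > 73984 = 272² → acute
(5,6,5): 5²+5² = 50 > 36 = 6² → acute
(104,78,114): 78²+104² = 16900 > 12996 = 114² → acute
(440,99,451): 99²+440² = 203401 = 451² → right
4 of the 6 are acute.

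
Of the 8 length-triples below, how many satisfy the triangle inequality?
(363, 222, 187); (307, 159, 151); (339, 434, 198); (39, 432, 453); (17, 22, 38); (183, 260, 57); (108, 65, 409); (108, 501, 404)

6

(187,222,363): 187+222 > 363 → valid
(151,159,307): 151+159 > 307 → valid
(198,339,434): 198+339 > 434 → valid
(39,432,453): 39+432 > 453 → valid
(17,22,38): 17+22 > 38 → valid
(57,183,260): 57+183 ≤ 260 → not valid
(65,108,409): 65+108 ≤ 409 → not valid
(108,404,501): 108+404 > 501 → valid
6 of the 8 triples form a triangle.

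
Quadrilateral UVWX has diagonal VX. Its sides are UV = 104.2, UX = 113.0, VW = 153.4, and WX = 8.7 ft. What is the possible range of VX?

From triangle UVX: |104.2 − 113.0| < VX < 104.2 + 113.0, i.e. 8.8 < VX < 217.2.
From triangle WVX: 144.7 < VX < 162.1.
Both must hold, so VX lies in the intersection.

144.7 < VX < 162.1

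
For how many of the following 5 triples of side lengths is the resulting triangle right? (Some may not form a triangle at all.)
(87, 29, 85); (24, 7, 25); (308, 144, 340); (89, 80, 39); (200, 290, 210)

4

(87,29,85): 29²+85² = 8066 > 7569 = 87² → acute
(24,7,25): 7²+24² = 625 = 25² → right
(308,144,340): 144²+308² = 115600 = 340² → right
(89,80,39): 39²+80² = 7921 = 89² → right
(200,290,210): 200²+210² = 84100 = 290² → right
4 of the 5 are right.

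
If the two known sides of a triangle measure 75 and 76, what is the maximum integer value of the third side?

The third side must be strictly less than 75 + 76 = 151.
The largest integer below 151 is 150.

150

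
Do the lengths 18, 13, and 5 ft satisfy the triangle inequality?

The two shorter sides sum to 18, exactly equal to the longest side 18.
That gives only a degenerate (flat) triangle — the inequality must be strict.

No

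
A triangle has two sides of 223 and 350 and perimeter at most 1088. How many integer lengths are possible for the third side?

Triangle inequality: 127 < x < 573. Perimeter ≤ 1088 gives x ≤ 1088 − 223 − 350 = 515.
So 127 < x ≤ 515; integers 128 through 515: 388 values.

388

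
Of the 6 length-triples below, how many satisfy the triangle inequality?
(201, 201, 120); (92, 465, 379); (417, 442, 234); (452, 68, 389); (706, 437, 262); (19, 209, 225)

(120,201,201): 120+201 > 201 → valid
(92,379,465): 92+379 > 465 → valid
(234,417,442): 234+417 > 442 → valid
(68,389,452): 68+389 > 452 → valid
(262,437,706): 262+437 ≤ 706 → not valid
(19,209,225): 19+209 > 225 → valid
5 of the 6 triples form a triangle.

5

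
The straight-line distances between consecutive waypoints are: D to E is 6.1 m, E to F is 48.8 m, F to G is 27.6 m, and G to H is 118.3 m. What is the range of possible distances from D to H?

The maximum is all hops collinear in one direction: 6.1 + 48.8 + 27.6 + 118.3 = 200.8.
The longest hop is 118.3; the others sum to 82.5. Folding the others back against it leaves at least 118.3 − 82.5 = 35.8.

35.8 ≤ DH ≤ 200.8 m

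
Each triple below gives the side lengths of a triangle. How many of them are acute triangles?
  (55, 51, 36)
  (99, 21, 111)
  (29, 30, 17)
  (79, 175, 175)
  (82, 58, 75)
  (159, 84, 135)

4

(55,51,36): 36²+51² = 3897 > 3025 = 55² → acute
(99,21,111): 21²+99² = 10242 < 12321 = 111² → obtuse
(29,30,17): 17²+29² = 1130 > 900 = 30² → acute
(79,175,175): 79²+175² = 36866 > 30625 = 175² → acute
(82,58,75): 58²+75² = 8989 > 6724 = 82² → acute
(159,84,135): 84²+135² = 25281 = 159² → right
4 of the 6 are acute.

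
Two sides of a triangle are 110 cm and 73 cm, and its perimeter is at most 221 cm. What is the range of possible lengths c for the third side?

Triangle inequality alone gives 37 < c < 183.
The perimeter condition gives c ≤ 221 − 110 − 73 = 38.
Intersecting the two: 37 < c ≤ 38.

37 < c ≤ 38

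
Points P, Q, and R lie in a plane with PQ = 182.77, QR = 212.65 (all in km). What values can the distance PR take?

By the triangle inequality, |182.77 − 212.65| ≤ PR ≤ 182.77 + 212.65.

29.88 ≤ PR ≤ 395.42 km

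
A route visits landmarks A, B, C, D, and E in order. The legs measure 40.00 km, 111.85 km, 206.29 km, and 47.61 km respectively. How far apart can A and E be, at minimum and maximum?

6.83 ≤ AE ≤ 405.75 km

The maximum is all hops collinear in one direction: 40.00 + 111.85 + 206.29 + 47.61 = 405.75.
The longest hop is 206.29; the others sum to 199.46. Folding the others back against it leaves at least 206.29 − 199.46 = 6.83.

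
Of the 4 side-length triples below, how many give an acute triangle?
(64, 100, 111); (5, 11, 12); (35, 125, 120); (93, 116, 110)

3

(64,100,111): 64²+100² = 14096 > 12321 = 111² → acute
(5,11,12): 5²+11² = 146 > 144 = 12² → acute
(35,125,120): 35²+120² = 15625 = 125² → right
(93,116,110): 93²+110² = 20749 > 13456 = 116² → acute
3 of the 4 are acute.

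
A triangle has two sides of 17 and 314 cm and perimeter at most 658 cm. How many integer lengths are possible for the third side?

30

Triangle inequality: 297 < x < 331. Perimeter ≤ 658 gives x ≤ 658 − 17 − 314 = 327.
So 297 < x ≤ 327; integers 298 through 327: 30 values.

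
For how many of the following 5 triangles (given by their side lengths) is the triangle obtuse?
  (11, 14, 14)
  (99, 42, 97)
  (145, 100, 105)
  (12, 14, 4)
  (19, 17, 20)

1

(11,14,14): 11²+14² = 317 > 196 = 14² → acute
(99,42,97): 42²+97² = 11173 > 9801 = 99² → acute
(145,100,105): 100²+105² = 21025 = 145² → right
(12,14,4): 4²+12² = 160 < 196 = 14² → obtuse
(19,17,20): 17²+19² = 650 > 400 = 20² → acute
1 of the 5 is obtuse.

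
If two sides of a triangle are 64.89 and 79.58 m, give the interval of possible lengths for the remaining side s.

By the triangle inequality, s must be less than 64.89 + 79.58 = 144.47 and greater than |64.89 − 79.58| = 14.69.

14.69 < s < 144.47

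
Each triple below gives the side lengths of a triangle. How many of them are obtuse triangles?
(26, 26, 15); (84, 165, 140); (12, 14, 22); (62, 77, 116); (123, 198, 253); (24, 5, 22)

(26,26,15): 15²+26² = 901 > 676 = 26² → acute
(84,165,140): 84²+140² = 26656 < 27225 = 165² → obtuse
(12,14,22): 12²+14² = 340 < 484 = 22² → obtuse
(62,77,116): 62²+77² = 9773 < 13456 = 116² → obtuse
(123,198,253): 123²+198² = 54333 < 64009 = 253² → obtuse
(24,5,22): 5²+22² = 509 < 576 = 24² → obtuse
5 of the 6 are obtuse.

5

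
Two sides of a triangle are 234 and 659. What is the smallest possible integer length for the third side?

426

The third side must be strictly greater than |234 − 659| = 425.
The smallest integer above 425 is 426.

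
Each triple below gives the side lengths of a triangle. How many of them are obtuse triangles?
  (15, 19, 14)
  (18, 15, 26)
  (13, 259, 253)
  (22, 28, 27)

(15,19,14): 14²+15² = 421 > 361 = 19² → acute
(18,15,26): 15²+18² = 549 < 676 = 26² → obtuse
(13,259,253): 13²+253² = 64178 < 67081 = 259² → obtuse
(22,28,27): 22²+27² = 1213 > 784 = 28² → acute
2 of the 4 are obtuse.

2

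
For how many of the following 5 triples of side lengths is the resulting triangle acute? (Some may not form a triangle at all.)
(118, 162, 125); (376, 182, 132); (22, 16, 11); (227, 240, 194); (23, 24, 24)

3

(118,162,125): 118²+125² = 29549 > 26244 = 162² → acute
(376,182,132): 132+182 ≤ 376, not a triangle
(22,16,11): 11²+16² = 377 < 484 = 22² → obtuse
(227,240,194): 194²+227² = 89165 > 57600 = 240² → acute
(23,24,24): 23²+24² = 1105 > 576 = 24² → acute
3 of the 5 are acute.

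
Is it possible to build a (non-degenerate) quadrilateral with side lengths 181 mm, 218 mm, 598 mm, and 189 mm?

No

For a quadrilateral, each side must be shorter than the sum of the others.
Here the longest side is 598, but the remaining 3 sides sum to only 588.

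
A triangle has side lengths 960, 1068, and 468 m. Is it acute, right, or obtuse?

Compare the square of the longest side to the sum of squares of the other two: 468² + 960² = 1140624 = 1068².

right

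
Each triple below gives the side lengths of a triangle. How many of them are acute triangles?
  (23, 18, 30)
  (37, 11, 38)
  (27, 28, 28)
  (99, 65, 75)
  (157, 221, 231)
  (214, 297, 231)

5

(23,18,30): 18²+23² = 853 < 900 = 30² → obtuse
(37,11,38): 11²+37² = 1490 > 1444 = 38² → acute
(27,28,28): 27²+28² = 1513 > 784 = 28² → acute
(99,65,75): 65²+75² = 9850 > 9801 = 99² → acute
(157,221,231): 157²+221² = 73490 > 53361 = 231² → acute
(214,297,231): 214²+231² = 99157 > 88209 = 297² → acute
5 of the 6 are acute.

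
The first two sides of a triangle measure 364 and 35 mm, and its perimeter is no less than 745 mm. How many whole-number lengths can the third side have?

Triangle inequality: 329 < x < 399. Perimeter ≥ 745 gives x ≥ 745 − 364 − 35 = 346.
So 346 ≤ x < 399; integers 346 through 398: 53 values.

53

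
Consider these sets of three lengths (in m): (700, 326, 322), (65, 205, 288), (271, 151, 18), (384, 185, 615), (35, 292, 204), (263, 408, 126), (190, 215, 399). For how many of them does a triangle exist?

1

(322,326,700): 322+326 ≤ 700 → not valid
(65,205,288): 65+205 ≤ 288 → not valid
(18,151,271): 18+151 ≤ 271 → not valid
(185,384,615): 185+384 ≤ 615 → not valid
(35,204,292): 35+204 ≤ 292 → not valid
(126,263,408): 126+263 ≤ 408 → not valid
(190,215,399): 190+215 > 399 → valid
1 of the 7 triples forms a triangle.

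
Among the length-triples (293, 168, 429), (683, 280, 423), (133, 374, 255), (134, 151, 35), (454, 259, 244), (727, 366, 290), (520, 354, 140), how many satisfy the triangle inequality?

(168,293,429): 168+293 > 429 → valid
(280,423,683): 280+423 > 683 → valid
(133,255,374): 133+255 > 374 → valid
(35,134,151): 35+134 > 151 → valid
(244,259,454): 244+259 > 454 → valid
(290,366,727): 290+366 ≤ 727 → not valid
(140,354,520): 140+354 ≤ 520 → not valid
5 of the 7 triples form a triangle.

5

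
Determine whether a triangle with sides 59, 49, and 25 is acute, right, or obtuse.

Compare the square of the longest side to the sum of squares of the other two: 25² + 49² = 3026 < 3481 = 59².

obtuse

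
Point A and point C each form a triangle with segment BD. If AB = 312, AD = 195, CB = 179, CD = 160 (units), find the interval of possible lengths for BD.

From triangle ABD: |312 − 195| < BD < 312 + 195, i.e. 117 < BD < 507.
From triangle CBD: 19 < BD < 339.
Both must hold, so BD lies in the intersection.

117 < BD < 339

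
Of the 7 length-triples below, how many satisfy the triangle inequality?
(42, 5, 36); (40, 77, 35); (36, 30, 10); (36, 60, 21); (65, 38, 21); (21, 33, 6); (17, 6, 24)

(5,36,42): 5+36 ≤ 42 → not valid
(35,40,77): 35+40 ≤ 77 → not valid
(10,30,36): 10+30 > 36 → valid
(21,36,60): 21+36 ≤ 60 → not valid
(21,38,65): 21+38 ≤ 65 → not valid
(6,21,33): 6+21 ≤ 33 → not valid
(6,17,24): 6+17 ≤ 24 → not valid
1 of the 7 triples forms a triangle.

1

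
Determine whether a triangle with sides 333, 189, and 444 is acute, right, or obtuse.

Compare the square of the longest side to the sum of squares of the other two: 189² + 333² = 146610 < 197136 = 444².

obtuse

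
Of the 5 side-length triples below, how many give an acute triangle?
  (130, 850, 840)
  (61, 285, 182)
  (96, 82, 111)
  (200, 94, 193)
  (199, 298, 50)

(130,850,840): 130²+840² = 722500 = 850² → right
(61,285,182): 61+182 ≤ 285, not a triangle
(96,82,111): 82²+96² = 15940 > 12321 = 111² → acute
(200,94,193): 94²+193² = 46085 > 40000 = 200² → acute
(199,298,50): 50+199 ≤ 298, not a triangle
2 of the 5 are acute.

2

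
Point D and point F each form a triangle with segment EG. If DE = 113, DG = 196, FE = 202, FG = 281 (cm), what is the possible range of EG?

83 < EG < 309

From triangle DEG: |113 − 196| < EG < 113 + 196, i.e. 83 < EG < 309.
From triangle FEG: 79 < EG < 483.
Both must hold, so EG lies in the intersection.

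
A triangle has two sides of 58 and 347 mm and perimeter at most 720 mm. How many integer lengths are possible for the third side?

26

Triangle inequality: 289 < x < 405. Perimeter ≤ 720 gives x ≤ 720 − 58 − 347 = 315.
So 289 < x ≤ 315; integers 290 through 315: 26 values.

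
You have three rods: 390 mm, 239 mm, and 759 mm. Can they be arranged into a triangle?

No

The longest side is 759, but the other two sum to only 629.
629 < 759, so the triangle inequality fails.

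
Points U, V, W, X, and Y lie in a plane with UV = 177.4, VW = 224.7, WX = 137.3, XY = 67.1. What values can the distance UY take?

The maximum is all hops collinear in one direction: 177.4 + 224.7 + 137.3 + 67.1 = 606.5.
The longest hop is 224.7; the others sum to 381.8. Since 224.7 ≤ 381.8, the path can fold back on itself completely, so the minimum distance is 0.

0 ≤ UY ≤ 606.5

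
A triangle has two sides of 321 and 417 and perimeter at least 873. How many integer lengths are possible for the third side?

Triangle inequality: 96 < x < 738. Perimeter ≥ 873 gives x ≥ 873 − 321 − 417 = 135.
So 135 ≤ x < 738; integers 135 through 737: 603 values.

603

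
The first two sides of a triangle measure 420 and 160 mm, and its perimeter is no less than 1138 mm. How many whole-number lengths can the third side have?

Triangle inequality: 260 < x < 580. Perimeter ≥ 1138 gives x ≥ 1138 − 420 − 160 = 558.
So 558 ≤ x < 580; integers 558 through 579: 22 values.

22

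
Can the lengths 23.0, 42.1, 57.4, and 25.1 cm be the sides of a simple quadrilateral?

A quadrilateral exists iff every side is shorter than the sum of the others — equivalently, the longest side is less than the sum of the rest.
Longest side 57.4 < 90.2 (sum of the remaining 3), so yes.

Yes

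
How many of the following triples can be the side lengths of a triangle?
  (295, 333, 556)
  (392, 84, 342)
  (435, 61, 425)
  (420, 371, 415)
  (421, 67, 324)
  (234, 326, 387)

(295,333,556): 295+333 > 556 → valid
(84,342,392): 84+342 > 392 → valid
(61,425,435): 61+425 > 435 → valid
(371,415,420): 371+415 > 420 → valid
(67,324,421): 67+324 ≤ 421 → not valid
(234,326,387): 234+326 > 387 → valid
5 of the 6 triples form a triangle.

5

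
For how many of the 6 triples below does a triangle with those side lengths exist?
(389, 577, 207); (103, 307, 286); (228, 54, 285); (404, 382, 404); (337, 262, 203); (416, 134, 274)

(207,389,577): 207+389 > 577 → valid
(103,286,307): 103+286 > 307 → valid
(54,228,285): 54+228 ≤ 285 → not valid
(382,404,404): 382+404 > 404 → valid
(203,262,337): 203+262 > 337 → valid
(134,274,416): 134+274 ≤ 416 → not valid
4 of the 6 triples form a triangle.

4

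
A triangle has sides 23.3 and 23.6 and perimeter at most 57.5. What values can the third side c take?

0.3 < c ≤ 10.6

Triangle inequality alone gives 0.3 < c < 46.9.
The perimeter condition gives c ≤ 57.5 − 23.3 − 23.6 = 10.6.
Intersecting the two: 0.3 < c ≤ 10.6.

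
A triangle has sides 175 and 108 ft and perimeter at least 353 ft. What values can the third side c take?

Triangle inequality alone gives 67 < c < 283.
The perimeter condition gives c ≥ 353 − 175 − 108 = 70.
Intersecting the two: 70 ≤ c < 283.

70 ≤ c < 283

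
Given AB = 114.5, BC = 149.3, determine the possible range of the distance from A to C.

34.8 ≤ AC ≤ 263.8

By the triangle inequality, |114.5 − 149.3| ≤ AC ≤ 114.5 + 149.3.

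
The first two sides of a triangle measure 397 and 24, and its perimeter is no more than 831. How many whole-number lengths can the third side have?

Triangle inequality: 373 < x < 421. Perimeter ≤ 831 gives x ≤ 831 − 397 − 24 = 410.
So 373 < x ≤ 410; integers 374 through 410: 37 values.

37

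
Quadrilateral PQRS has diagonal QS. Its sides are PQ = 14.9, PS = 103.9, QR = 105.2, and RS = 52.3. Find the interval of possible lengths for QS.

From triangle PQS: |14.9 − 103.9| < QS < 14.9 + 103.9, i.e. 89.0 < QS < 118.8.
From triangle RQS: 52.9 < QS < 157.5.
Both must hold, so QS lies in the intersection.

89.0 < QS < 118.8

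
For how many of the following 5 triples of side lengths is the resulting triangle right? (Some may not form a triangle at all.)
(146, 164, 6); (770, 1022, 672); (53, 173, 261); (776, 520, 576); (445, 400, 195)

3

(146,164,6): 6+146 ≤ 164, not a triangle
(770,1022,672): 672²+770² = 1044484 = 1022² → right
(53,173,261): 53+173 ≤ 261, not a triangle
(776,520,576): 520²+576² = 602176 = 776² → right
(445,400,195): 195²+400² = 198025 = 445² → right
3 of the 5 are right.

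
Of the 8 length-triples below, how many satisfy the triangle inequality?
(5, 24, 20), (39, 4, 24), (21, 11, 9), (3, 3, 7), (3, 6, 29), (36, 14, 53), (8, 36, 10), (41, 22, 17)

1

(5,20,24): 5+20 > 24 → valid
(4,24,39): 4+24 ≤ 39 → not valid
(9,11,21): 9+11 ≤ 21 → not valid
(3,3,7): 3+3 ≤ 7 → not valid
(3,6,29): 3+6 ≤ 29 → not valid
(14,36,53): 14+36 ≤ 53 → not valid
(8,10,36): 8+10 ≤ 36 → not valid
(17,22,41): 17+22 ≤ 41 → not valid
1 of the 8 triples forms a triangle.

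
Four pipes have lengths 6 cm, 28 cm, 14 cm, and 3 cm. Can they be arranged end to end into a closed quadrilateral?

No

For a quadrilateral, each side must be shorter than the sum of the others.
Here the longest side is 28, but the remaining 3 sides sum to only 23.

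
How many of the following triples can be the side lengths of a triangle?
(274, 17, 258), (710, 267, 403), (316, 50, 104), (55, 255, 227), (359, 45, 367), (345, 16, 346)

4

(17,258,274): 17+258 > 274 → valid
(267,403,710): 267+403 ≤ 710 → not valid
(50,104,316): 50+104 ≤ 316 → not valid
(55,227,255): 55+227 > 255 → valid
(45,359,367): 45+359 > 367 → valid
(16,345,346): 16+345 > 346 → valid
4 of the 6 triples form a triangle.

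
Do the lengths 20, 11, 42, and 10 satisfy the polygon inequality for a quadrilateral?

No

For a quadrilateral, each side must be shorter than the sum of the others.
Here the longest side is 42, but the remaining 3 sides sum to only 41.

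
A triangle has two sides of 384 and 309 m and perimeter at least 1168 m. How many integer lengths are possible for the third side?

Triangle inequality: 75 < x < 693. Perimeter ≥ 1168 gives x ≥ 1168 − 384 − 309 = 475.
So 475 ≤ x < 693; integers 475 through 692: 218 values.

218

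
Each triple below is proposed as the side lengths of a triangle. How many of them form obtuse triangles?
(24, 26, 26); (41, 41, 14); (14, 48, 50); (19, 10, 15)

(24,26,26): 24²+26² = 1252 > 676 = 26² → acute
(41,41,14): 14²+41² = 1877 > 1681 = 41² → acute
(14,48,50): 14²+48² = 2500 = 50² → right
(19,10,15): 10²+15² = 325 < 361 = 19² → obtuse
1 of the 4 is obtuse.

1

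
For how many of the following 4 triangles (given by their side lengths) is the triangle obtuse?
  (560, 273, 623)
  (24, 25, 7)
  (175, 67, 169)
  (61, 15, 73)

1

(560,273,623): 273²+560² = 388129 = 623² → right
(24,25,7): 7²+24² = 625 = 25² → right
(175,67,169): 67²+169² = 33050 > 30625 = 175² → acute
(61,15,73): 15²+61² = 3946 < 5329 = 73² → obtuse
1 of the 4 is obtuse.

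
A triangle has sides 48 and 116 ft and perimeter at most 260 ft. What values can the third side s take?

68 < s ≤ 96

Triangle inequality alone gives 68 < s < 164.
The perimeter condition gives s ≤ 260 − 48 − 116 = 96.
Intersecting the two: 68 < s ≤ 96.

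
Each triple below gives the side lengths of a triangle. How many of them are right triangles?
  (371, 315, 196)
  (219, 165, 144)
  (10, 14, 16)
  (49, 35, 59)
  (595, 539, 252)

3

(371,315,196): 196²+315² = 137641 = 371² → right
(219,165,144): 144²+165² = 47961 = 219² → right
(10,14,16): 10²+14² = 296 > 256 = 16² → acute
(49,35,59): 35²+49² = 3626 > 3481 = 59² → acute
(595,539,252): 252²+539² = 354025 = 595² → right
3 of the 5 are right.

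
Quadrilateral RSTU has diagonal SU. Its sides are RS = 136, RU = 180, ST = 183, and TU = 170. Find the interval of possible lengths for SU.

From triangle RSU: |136 − 180| < SU < 136 + 180, i.e. 44 < SU < 316.
From triangle TSU: 13 < SU < 353.
Both must hold, so SU lies in the intersection.

44 < SU < 316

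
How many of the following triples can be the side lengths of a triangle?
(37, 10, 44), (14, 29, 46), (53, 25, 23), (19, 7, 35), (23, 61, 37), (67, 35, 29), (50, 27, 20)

1

(10,37,44): 10+37 > 44 → valid
(14,29,46): 14+29 ≤ 46 → not valid
(23,25,53): 23+25 ≤ 53 → not valid
(7,19,35): 7+19 ≤ 35 → not valid
(23,37,61): 23+37 ≤ 61 → not valid
(29,35,67): 29+35 ≤ 67 → not valid
(20,27,50): 20+27 ≤ 50 → not valid
1 of the 7 triples forms a triangle.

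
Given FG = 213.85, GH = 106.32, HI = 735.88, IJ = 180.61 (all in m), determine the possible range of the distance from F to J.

235.10 ≤ FJ ≤ 1236.66 m

The maximum is all hops collinear in one direction: 213.85 + 106.32 + 735.88 + 180.61 = 1236.66.
The longest hop is 735.88; the others sum to 500.78. Folding the others back against it leaves at least 735.88 − 500.78 = 235.10.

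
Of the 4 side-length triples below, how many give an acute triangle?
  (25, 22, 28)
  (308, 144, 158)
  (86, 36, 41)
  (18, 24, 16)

(25,22,28): 22²+25² = 1109 > 784 = 28² → acute
(308,144,158): 144+158 ≤ 308, not a triangle
(86,36,41): 36+41 ≤ 86, not a triangle
(18,24,16): 16²+18² = 580 > 576 = 24² → acute
2 of the 4 are acute.

2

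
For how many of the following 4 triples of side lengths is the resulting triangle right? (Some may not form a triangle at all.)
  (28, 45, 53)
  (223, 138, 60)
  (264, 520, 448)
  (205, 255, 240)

(28,45,53): 28²+45² = 2809 = 53² → right
(223,138,60): 60+138 ≤ 223, not a triangle
(264,520,448): 264²+448² = 270400 = 520² → right
(205,255,240): 205²+240² = 99625 > 65025 = 255² → acute
2 of the 4 are right.

2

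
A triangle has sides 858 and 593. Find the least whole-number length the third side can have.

266

The third side must be strictly greater than |858 − 593| = 265.
The smallest integer above 265 is 266.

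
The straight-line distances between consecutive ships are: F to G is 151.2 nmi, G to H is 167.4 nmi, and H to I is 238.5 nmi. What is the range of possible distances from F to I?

The maximum is all hops collinear in one direction: 151.2 + 167.4 + 238.5 = 557.1.
The longest hop is 238.5; the others sum to 318.6. Since 238.5 ≤ 318.6, the path can fold back on itself completely, so the minimum distance is 0.

0 ≤ FI ≤ 557.1 nmi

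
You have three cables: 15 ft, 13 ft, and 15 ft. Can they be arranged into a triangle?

Yes

The longest side is 15, and the other two sum to 28.
Since 28 > 15, the triangle inequality holds.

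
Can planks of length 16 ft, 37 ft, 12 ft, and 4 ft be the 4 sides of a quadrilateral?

No

For a quadrilateral, each side must be shorter than the sum of the others.
Here the longest side is 37, but the remaining 3 sides sum to only 32.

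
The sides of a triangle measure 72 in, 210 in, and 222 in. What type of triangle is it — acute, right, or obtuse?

Compare the square of the longest side to the sum of squares of the other two: 72² + 210² = 49284 = 222².

right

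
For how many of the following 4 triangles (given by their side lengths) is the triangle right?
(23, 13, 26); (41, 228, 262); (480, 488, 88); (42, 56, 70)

2

(23,13,26): 13²+23² = 698 > 676 = 26² → acute
(41,228,262): 41²+228² = 53665 < 68644 = 262² → obtuse
(480,488,88): 88²+480² = 238144 = 488² → right
(42,56,70): 42²+56² = 4900 = 70² → right
2 of the 4 are right.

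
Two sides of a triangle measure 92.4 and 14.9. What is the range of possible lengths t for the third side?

By the triangle inequality, t must be less than 92.4 + 14.9 = 107.3 and greater than |92.4 − 14.9| = 77.5.

77.5 < t < 107.3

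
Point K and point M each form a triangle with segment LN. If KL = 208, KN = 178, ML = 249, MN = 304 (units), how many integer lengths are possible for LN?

From triangle KLN: 30 < LN < 386.
From triangle MLN: 55 < LN < 553.
Intersection: 55 < LN < 386, so integers 56 through 385: 330 values.

330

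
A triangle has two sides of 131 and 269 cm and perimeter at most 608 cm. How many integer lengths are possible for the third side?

Triangle inequality: 138 < x < 400. Perimeter ≤ 608 gives x ≤ 608 − 131 − 269 = 208.
So 138 < x ≤ 208; integers 139 through 208: 70 values.

70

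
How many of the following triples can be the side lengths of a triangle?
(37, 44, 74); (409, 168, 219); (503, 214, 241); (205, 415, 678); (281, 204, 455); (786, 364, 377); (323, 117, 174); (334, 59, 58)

(37,44,74): 37+44 > 74 → valid
(168,219,409): 168+219 ≤ 409 → not valid
(214,241,503): 214+241 ≤ 503 → not valid
(205,415,678): 205+415 ≤ 678 → not valid
(204,281,455): 204+281 > 455 → valid
(364,377,786): 364+377 ≤ 786 → not valid
(117,174,323): 117+174 ≤ 323 → not valid
(58,59,334): 58+59 ≤ 334 → not valid
2 of the 8 triples form a triangle.

2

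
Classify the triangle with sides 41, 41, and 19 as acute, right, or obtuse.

Compare the square of the longest side to the sum of squares of the other two: 19² + 41² = 2042 > 1681 = 41².

acute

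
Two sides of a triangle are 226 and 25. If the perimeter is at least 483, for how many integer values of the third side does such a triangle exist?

19

Triangle inequality: 201 < x < 251. Perimeter ≥ 483 gives x ≥ 483 − 226 − 25 = 232.
So 232 ≤ x < 251; integers 232 through 250: 19 values.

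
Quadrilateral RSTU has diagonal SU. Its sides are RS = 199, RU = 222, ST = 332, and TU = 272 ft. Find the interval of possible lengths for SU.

From triangle RSU: |199 − 222| < SU < 199 + 222, i.e. 23 < SU < 421.
From triangle TSU: 60 < SU < 604.
Both must hold, so SU lies in the intersection.

60 < SU < 421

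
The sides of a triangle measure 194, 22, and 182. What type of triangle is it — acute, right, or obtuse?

obtuse

Compare the square of the longest side to the sum of squares of the other two: 22² + 182² = 33608 < 37636 = 194².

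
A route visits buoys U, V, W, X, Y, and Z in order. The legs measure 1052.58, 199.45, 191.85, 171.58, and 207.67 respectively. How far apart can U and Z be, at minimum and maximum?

282.03 ≤ UZ ≤ 1823.13

The maximum is all hops collinear in one direction: 1052.58 + 199.45 + 191.85 + 171.58 + 207.67 = 1823.13.
The longest hop is 1052.58; the others sum to 770.55. Folding the others back against it leaves at least 1052.58 − 770.55 = 282.03.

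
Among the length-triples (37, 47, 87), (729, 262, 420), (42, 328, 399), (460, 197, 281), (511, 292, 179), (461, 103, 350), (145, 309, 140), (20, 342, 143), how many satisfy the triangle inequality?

1

(37,47,87): 37+47 ≤ 87 → not valid
(262,420,729): 262+420 ≤ 729 → not valid
(42,328,399): 42+328 ≤ 399 → not valid
(197,281,460): 197+281 > 460 → valid
(179,292,511): 179+292 ≤ 511 → not valid
(103,350,461): 103+350 ≤ 461 → not valid
(140,145,309): 140+145 ≤ 309 → not valid
(20,143,342): 20+143 ≤ 342 → not valid
1 of the 8 triples forms a triangle.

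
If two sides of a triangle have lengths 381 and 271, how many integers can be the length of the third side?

541

The third side lies in the open interval (110, 652).
Integers from 111 to 651 inclusive: 651 − 111 + 1 = 541.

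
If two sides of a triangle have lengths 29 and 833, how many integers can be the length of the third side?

The third side lies in the open interval (804, 862).
Integers from 805 to 861 inclusive: 861 − 805 + 1 = 57.

57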